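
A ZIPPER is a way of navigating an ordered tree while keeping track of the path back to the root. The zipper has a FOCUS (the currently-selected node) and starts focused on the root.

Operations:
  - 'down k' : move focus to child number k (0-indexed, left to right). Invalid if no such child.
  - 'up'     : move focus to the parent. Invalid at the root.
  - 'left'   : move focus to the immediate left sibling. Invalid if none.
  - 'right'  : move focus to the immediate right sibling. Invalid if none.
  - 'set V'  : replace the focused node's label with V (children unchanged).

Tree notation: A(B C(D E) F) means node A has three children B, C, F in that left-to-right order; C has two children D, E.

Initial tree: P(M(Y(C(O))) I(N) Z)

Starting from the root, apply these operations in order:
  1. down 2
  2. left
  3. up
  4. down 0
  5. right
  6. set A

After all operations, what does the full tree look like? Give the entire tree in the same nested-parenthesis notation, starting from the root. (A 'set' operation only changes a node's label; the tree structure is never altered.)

Step 1 (down 2): focus=Z path=2 depth=1 children=[] left=['M', 'I'] right=[] parent=P
Step 2 (left): focus=I path=1 depth=1 children=['N'] left=['M'] right=['Z'] parent=P
Step 3 (up): focus=P path=root depth=0 children=['M', 'I', 'Z'] (at root)
Step 4 (down 0): focus=M path=0 depth=1 children=['Y'] left=[] right=['I', 'Z'] parent=P
Step 5 (right): focus=I path=1 depth=1 children=['N'] left=['M'] right=['Z'] parent=P
Step 6 (set A): focus=A path=1 depth=1 children=['N'] left=['M'] right=['Z'] parent=P

Answer: P(M(Y(C(O))) A(N) Z)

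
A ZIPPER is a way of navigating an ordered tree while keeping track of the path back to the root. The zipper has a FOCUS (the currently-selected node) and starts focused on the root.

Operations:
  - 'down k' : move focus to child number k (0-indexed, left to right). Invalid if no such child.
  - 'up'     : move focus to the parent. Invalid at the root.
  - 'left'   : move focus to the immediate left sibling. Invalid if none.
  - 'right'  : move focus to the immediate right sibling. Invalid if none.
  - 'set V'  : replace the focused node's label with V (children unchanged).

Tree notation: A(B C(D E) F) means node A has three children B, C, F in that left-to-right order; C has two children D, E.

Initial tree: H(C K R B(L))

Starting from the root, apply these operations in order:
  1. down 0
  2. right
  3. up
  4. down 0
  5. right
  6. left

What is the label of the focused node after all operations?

Step 1 (down 0): focus=C path=0 depth=1 children=[] left=[] right=['K', 'R', 'B'] parent=H
Step 2 (right): focus=K path=1 depth=1 children=[] left=['C'] right=['R', 'B'] parent=H
Step 3 (up): focus=H path=root depth=0 children=['C', 'K', 'R', 'B'] (at root)
Step 4 (down 0): focus=C path=0 depth=1 children=[] left=[] right=['K', 'R', 'B'] parent=H
Step 5 (right): focus=K path=1 depth=1 children=[] left=['C'] right=['R', 'B'] parent=H
Step 6 (left): focus=C path=0 depth=1 children=[] left=[] right=['K', 'R', 'B'] parent=H

Answer: C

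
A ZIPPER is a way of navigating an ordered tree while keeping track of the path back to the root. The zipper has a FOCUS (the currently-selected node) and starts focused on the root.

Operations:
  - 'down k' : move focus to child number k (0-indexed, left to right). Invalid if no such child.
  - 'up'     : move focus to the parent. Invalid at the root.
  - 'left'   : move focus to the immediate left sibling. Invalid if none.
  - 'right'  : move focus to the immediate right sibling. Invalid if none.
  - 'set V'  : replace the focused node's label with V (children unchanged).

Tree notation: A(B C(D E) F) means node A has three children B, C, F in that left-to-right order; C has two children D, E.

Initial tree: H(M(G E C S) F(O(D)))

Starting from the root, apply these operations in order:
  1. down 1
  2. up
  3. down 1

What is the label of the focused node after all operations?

Answer: F

Derivation:
Step 1 (down 1): focus=F path=1 depth=1 children=['O'] left=['M'] right=[] parent=H
Step 2 (up): focus=H path=root depth=0 children=['M', 'F'] (at root)
Step 3 (down 1): focus=F path=1 depth=1 children=['O'] left=['M'] right=[] parent=H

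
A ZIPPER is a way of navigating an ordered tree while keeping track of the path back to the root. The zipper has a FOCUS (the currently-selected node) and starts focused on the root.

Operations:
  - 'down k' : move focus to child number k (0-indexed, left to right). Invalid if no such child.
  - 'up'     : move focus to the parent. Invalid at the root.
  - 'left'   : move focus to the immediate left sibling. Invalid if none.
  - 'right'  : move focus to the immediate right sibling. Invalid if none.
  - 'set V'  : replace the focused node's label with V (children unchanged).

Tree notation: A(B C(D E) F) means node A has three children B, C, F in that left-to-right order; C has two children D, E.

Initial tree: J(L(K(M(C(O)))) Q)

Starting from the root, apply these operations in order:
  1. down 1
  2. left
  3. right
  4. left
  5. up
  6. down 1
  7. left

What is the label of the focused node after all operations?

Step 1 (down 1): focus=Q path=1 depth=1 children=[] left=['L'] right=[] parent=J
Step 2 (left): focus=L path=0 depth=1 children=['K'] left=[] right=['Q'] parent=J
Step 3 (right): focus=Q path=1 depth=1 children=[] left=['L'] right=[] parent=J
Step 4 (left): focus=L path=0 depth=1 children=['K'] left=[] right=['Q'] parent=J
Step 5 (up): focus=J path=root depth=0 children=['L', 'Q'] (at root)
Step 6 (down 1): focus=Q path=1 depth=1 children=[] left=['L'] right=[] parent=J
Step 7 (left): focus=L path=0 depth=1 children=['K'] left=[] right=['Q'] parent=J

Answer: L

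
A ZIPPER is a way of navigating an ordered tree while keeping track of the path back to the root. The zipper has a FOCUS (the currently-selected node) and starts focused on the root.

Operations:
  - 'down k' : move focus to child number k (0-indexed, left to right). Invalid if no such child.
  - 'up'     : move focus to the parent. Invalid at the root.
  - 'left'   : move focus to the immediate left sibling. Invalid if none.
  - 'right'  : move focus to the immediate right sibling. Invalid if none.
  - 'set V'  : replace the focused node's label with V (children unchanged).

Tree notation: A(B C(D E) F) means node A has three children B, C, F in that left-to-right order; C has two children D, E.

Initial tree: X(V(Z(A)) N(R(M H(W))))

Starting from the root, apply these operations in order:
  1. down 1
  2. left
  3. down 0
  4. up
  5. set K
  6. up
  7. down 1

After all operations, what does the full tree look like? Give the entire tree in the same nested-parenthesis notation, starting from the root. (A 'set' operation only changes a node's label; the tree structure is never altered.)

Step 1 (down 1): focus=N path=1 depth=1 children=['R'] left=['V'] right=[] parent=X
Step 2 (left): focus=V path=0 depth=1 children=['Z'] left=[] right=['N'] parent=X
Step 3 (down 0): focus=Z path=0/0 depth=2 children=['A'] left=[] right=[] parent=V
Step 4 (up): focus=V path=0 depth=1 children=['Z'] left=[] right=['N'] parent=X
Step 5 (set K): focus=K path=0 depth=1 children=['Z'] left=[] right=['N'] parent=X
Step 6 (up): focus=X path=root depth=0 children=['K', 'N'] (at root)
Step 7 (down 1): focus=N path=1 depth=1 children=['R'] left=['K'] right=[] parent=X

Answer: X(K(Z(A)) N(R(M H(W))))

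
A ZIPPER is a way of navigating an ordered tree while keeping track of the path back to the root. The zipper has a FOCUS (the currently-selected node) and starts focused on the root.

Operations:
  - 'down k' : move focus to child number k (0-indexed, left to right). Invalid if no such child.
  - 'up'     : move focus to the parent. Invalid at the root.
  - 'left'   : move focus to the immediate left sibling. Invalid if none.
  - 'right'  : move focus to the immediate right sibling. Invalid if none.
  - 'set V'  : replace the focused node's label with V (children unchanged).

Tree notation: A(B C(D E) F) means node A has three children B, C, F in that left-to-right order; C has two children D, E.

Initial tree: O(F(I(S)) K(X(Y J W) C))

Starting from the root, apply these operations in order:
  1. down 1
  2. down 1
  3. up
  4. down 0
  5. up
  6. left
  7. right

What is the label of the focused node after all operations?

Step 1 (down 1): focus=K path=1 depth=1 children=['X', 'C'] left=['F'] right=[] parent=O
Step 2 (down 1): focus=C path=1/1 depth=2 children=[] left=['X'] right=[] parent=K
Step 3 (up): focus=K path=1 depth=1 children=['X', 'C'] left=['F'] right=[] parent=O
Step 4 (down 0): focus=X path=1/0 depth=2 children=['Y', 'J', 'W'] left=[] right=['C'] parent=K
Step 5 (up): focus=K path=1 depth=1 children=['X', 'C'] left=['F'] right=[] parent=O
Step 6 (left): focus=F path=0 depth=1 children=['I'] left=[] right=['K'] parent=O
Step 7 (right): focus=K path=1 depth=1 children=['X', 'C'] left=['F'] right=[] parent=O

Answer: K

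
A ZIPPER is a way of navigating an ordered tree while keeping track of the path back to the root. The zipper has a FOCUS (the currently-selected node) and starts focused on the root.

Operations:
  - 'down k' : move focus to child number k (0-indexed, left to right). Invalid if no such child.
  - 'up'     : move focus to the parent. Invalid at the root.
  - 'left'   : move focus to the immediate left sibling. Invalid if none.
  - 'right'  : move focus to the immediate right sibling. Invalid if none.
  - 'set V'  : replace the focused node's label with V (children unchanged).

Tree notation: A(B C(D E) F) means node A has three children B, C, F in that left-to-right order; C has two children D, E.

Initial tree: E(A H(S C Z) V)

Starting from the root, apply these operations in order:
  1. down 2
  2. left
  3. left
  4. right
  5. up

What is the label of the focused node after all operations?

Answer: E

Derivation:
Step 1 (down 2): focus=V path=2 depth=1 children=[] left=['A', 'H'] right=[] parent=E
Step 2 (left): focus=H path=1 depth=1 children=['S', 'C', 'Z'] left=['A'] right=['V'] parent=E
Step 3 (left): focus=A path=0 depth=1 children=[] left=[] right=['H', 'V'] parent=E
Step 4 (right): focus=H path=1 depth=1 children=['S', 'C', 'Z'] left=['A'] right=['V'] parent=E
Step 5 (up): focus=E path=root depth=0 children=['A', 'H', 'V'] (at root)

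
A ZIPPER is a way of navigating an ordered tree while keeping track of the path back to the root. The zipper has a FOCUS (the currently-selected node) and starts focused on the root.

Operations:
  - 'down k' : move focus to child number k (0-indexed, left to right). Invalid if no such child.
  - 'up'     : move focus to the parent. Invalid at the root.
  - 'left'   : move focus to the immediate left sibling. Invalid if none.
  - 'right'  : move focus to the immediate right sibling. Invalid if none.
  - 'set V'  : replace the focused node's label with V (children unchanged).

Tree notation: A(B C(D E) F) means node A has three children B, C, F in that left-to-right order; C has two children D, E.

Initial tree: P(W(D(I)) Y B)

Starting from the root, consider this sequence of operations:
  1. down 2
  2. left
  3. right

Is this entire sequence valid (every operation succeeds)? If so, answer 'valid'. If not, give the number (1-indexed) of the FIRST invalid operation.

Answer: valid

Derivation:
Step 1 (down 2): focus=B path=2 depth=1 children=[] left=['W', 'Y'] right=[] parent=P
Step 2 (left): focus=Y path=1 depth=1 children=[] left=['W'] right=['B'] parent=P
Step 3 (right): focus=B path=2 depth=1 children=[] left=['W', 'Y'] right=[] parent=P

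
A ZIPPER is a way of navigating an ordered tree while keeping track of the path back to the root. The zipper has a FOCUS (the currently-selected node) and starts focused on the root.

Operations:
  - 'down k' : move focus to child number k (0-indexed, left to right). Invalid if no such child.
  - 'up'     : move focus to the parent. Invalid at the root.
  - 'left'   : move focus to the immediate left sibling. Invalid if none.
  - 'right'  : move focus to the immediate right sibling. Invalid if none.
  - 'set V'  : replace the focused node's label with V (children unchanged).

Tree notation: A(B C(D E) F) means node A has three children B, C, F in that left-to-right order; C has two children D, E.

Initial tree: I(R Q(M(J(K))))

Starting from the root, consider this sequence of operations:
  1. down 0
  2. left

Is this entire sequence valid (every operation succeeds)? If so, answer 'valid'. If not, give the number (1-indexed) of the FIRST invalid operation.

Answer: 2

Derivation:
Step 1 (down 0): focus=R path=0 depth=1 children=[] left=[] right=['Q'] parent=I
Step 2 (left): INVALID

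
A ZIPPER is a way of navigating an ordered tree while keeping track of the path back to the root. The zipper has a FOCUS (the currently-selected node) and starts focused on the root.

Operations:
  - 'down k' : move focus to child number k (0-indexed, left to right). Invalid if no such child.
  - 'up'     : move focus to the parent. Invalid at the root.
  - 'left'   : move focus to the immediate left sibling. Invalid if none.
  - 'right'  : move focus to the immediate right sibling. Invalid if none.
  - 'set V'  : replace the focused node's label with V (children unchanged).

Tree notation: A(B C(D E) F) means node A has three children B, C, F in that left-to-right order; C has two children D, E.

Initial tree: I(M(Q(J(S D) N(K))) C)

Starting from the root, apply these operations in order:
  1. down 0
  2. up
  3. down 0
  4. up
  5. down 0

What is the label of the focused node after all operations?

Step 1 (down 0): focus=M path=0 depth=1 children=['Q'] left=[] right=['C'] parent=I
Step 2 (up): focus=I path=root depth=0 children=['M', 'C'] (at root)
Step 3 (down 0): focus=M path=0 depth=1 children=['Q'] left=[] right=['C'] parent=I
Step 4 (up): focus=I path=root depth=0 children=['M', 'C'] (at root)
Step 5 (down 0): focus=M path=0 depth=1 children=['Q'] left=[] right=['C'] parent=I

Answer: M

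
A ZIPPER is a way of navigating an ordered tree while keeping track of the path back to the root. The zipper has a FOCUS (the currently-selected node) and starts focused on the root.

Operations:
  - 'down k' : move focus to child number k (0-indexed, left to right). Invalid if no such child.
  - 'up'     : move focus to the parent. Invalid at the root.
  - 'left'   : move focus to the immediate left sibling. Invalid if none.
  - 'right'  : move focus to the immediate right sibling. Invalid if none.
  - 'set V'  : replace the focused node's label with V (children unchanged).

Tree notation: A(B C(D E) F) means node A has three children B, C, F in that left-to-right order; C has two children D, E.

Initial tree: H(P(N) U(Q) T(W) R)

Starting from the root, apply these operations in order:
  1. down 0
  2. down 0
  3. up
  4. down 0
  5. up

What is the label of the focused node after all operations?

Step 1 (down 0): focus=P path=0 depth=1 children=['N'] left=[] right=['U', 'T', 'R'] parent=H
Step 2 (down 0): focus=N path=0/0 depth=2 children=[] left=[] right=[] parent=P
Step 3 (up): focus=P path=0 depth=1 children=['N'] left=[] right=['U', 'T', 'R'] parent=H
Step 4 (down 0): focus=N path=0/0 depth=2 children=[] left=[] right=[] parent=P
Step 5 (up): focus=P path=0 depth=1 children=['N'] left=[] right=['U', 'T', 'R'] parent=H

Answer: P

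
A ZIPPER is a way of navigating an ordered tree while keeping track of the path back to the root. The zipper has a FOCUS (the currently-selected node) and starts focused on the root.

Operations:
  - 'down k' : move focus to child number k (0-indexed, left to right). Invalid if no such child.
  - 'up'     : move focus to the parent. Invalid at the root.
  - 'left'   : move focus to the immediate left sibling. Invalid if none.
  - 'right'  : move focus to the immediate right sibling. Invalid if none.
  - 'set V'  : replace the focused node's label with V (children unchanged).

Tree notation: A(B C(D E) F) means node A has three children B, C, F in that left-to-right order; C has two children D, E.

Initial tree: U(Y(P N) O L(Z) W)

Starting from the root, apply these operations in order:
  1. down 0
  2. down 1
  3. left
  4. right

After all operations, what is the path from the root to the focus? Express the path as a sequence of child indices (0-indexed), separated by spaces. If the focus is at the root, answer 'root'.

Answer: 0 1

Derivation:
Step 1 (down 0): focus=Y path=0 depth=1 children=['P', 'N'] left=[] right=['O', 'L', 'W'] parent=U
Step 2 (down 1): focus=N path=0/1 depth=2 children=[] left=['P'] right=[] parent=Y
Step 3 (left): focus=P path=0/0 depth=2 children=[] left=[] right=['N'] parent=Y
Step 4 (right): focus=N path=0/1 depth=2 children=[] left=['P'] right=[] parent=Y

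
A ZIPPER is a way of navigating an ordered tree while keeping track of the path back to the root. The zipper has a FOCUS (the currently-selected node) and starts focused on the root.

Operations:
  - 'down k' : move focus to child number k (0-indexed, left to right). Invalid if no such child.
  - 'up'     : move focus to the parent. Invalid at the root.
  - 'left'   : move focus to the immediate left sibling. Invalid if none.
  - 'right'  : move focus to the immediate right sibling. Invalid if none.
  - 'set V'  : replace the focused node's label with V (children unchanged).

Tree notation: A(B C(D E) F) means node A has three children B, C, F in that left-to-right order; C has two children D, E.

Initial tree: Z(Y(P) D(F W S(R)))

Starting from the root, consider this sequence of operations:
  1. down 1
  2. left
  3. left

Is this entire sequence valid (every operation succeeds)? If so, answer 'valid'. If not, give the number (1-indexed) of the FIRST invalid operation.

Step 1 (down 1): focus=D path=1 depth=1 children=['F', 'W', 'S'] left=['Y'] right=[] parent=Z
Step 2 (left): focus=Y path=0 depth=1 children=['P'] left=[] right=['D'] parent=Z
Step 3 (left): INVALID

Answer: 3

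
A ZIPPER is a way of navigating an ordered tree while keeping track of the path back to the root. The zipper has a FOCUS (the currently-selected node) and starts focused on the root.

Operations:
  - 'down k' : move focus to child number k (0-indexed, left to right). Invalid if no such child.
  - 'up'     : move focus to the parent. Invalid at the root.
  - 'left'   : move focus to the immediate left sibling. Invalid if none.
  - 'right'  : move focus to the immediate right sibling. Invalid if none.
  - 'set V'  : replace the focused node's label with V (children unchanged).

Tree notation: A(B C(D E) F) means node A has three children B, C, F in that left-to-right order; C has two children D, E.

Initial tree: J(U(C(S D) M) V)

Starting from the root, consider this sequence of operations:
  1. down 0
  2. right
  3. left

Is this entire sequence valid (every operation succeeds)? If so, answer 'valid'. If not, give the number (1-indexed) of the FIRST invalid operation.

Step 1 (down 0): focus=U path=0 depth=1 children=['C', 'M'] left=[] right=['V'] parent=J
Step 2 (right): focus=V path=1 depth=1 children=[] left=['U'] right=[] parent=J
Step 3 (left): focus=U path=0 depth=1 children=['C', 'M'] left=[] right=['V'] parent=J

Answer: valid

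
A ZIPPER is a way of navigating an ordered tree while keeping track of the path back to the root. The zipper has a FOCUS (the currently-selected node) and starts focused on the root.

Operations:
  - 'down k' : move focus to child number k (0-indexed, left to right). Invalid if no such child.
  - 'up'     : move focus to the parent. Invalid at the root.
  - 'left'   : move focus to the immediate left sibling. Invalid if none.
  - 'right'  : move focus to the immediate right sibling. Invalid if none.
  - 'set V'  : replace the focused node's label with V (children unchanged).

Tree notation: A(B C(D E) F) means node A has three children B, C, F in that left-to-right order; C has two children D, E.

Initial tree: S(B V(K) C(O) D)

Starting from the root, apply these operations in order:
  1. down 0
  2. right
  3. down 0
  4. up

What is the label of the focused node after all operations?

Answer: V

Derivation:
Step 1 (down 0): focus=B path=0 depth=1 children=[] left=[] right=['V', 'C', 'D'] parent=S
Step 2 (right): focus=V path=1 depth=1 children=['K'] left=['B'] right=['C', 'D'] parent=S
Step 3 (down 0): focus=K path=1/0 depth=2 children=[] left=[] right=[] parent=V
Step 4 (up): focus=V path=1 depth=1 children=['K'] left=['B'] right=['C', 'D'] parent=S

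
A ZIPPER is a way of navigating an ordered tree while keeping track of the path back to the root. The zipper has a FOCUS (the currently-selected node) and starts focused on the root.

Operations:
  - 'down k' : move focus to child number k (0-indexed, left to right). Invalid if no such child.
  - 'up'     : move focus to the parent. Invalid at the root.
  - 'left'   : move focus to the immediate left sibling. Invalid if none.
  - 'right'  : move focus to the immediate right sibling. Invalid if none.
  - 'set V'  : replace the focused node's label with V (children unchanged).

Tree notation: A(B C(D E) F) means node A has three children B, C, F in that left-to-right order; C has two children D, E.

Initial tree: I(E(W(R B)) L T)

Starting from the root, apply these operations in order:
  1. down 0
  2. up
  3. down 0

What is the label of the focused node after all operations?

Answer: E

Derivation:
Step 1 (down 0): focus=E path=0 depth=1 children=['W'] left=[] right=['L', 'T'] parent=I
Step 2 (up): focus=I path=root depth=0 children=['E', 'L', 'T'] (at root)
Step 3 (down 0): focus=E path=0 depth=1 children=['W'] left=[] right=['L', 'T'] parent=I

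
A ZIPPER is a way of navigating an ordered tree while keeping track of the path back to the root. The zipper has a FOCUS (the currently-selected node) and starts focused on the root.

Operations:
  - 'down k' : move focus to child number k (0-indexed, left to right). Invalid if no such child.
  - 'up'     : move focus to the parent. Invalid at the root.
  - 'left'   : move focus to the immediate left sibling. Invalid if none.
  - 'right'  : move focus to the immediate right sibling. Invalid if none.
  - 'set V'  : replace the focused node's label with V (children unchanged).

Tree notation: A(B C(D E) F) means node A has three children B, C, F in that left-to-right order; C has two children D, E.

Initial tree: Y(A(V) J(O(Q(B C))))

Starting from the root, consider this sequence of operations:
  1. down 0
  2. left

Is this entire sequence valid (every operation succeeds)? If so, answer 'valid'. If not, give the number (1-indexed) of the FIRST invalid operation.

Step 1 (down 0): focus=A path=0 depth=1 children=['V'] left=[] right=['J'] parent=Y
Step 2 (left): INVALID

Answer: 2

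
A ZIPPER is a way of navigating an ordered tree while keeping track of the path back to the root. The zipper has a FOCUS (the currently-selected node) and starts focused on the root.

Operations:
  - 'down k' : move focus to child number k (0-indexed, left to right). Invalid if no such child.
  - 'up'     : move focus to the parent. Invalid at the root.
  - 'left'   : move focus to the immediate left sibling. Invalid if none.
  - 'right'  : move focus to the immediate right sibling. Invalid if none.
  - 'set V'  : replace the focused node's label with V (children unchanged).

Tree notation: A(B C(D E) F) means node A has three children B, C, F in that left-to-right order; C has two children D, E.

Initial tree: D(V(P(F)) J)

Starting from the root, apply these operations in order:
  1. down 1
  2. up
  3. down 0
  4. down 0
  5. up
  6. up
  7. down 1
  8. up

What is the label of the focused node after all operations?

Answer: D

Derivation:
Step 1 (down 1): focus=J path=1 depth=1 children=[] left=['V'] right=[] parent=D
Step 2 (up): focus=D path=root depth=0 children=['V', 'J'] (at root)
Step 3 (down 0): focus=V path=0 depth=1 children=['P'] left=[] right=['J'] parent=D
Step 4 (down 0): focus=P path=0/0 depth=2 children=['F'] left=[] right=[] parent=V
Step 5 (up): focus=V path=0 depth=1 children=['P'] left=[] right=['J'] parent=D
Step 6 (up): focus=D path=root depth=0 children=['V', 'J'] (at root)
Step 7 (down 1): focus=J path=1 depth=1 children=[] left=['V'] right=[] parent=D
Step 8 (up): focus=D path=root depth=0 children=['V', 'J'] (at root)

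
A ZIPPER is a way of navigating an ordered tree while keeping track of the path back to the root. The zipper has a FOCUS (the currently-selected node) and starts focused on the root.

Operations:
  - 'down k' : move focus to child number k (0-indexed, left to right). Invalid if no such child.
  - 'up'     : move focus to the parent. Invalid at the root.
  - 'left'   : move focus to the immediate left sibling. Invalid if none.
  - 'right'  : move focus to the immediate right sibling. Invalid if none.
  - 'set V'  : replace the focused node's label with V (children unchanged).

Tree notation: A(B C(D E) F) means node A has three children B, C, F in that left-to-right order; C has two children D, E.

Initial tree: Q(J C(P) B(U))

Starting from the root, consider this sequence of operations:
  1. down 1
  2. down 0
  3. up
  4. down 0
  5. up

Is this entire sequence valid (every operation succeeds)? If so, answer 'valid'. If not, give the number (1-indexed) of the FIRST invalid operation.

Step 1 (down 1): focus=C path=1 depth=1 children=['P'] left=['J'] right=['B'] parent=Q
Step 2 (down 0): focus=P path=1/0 depth=2 children=[] left=[] right=[] parent=C
Step 3 (up): focus=C path=1 depth=1 children=['P'] left=['J'] right=['B'] parent=Q
Step 4 (down 0): focus=P path=1/0 depth=2 children=[] left=[] right=[] parent=C
Step 5 (up): focus=C path=1 depth=1 children=['P'] left=['J'] right=['B'] parent=Q

Answer: valid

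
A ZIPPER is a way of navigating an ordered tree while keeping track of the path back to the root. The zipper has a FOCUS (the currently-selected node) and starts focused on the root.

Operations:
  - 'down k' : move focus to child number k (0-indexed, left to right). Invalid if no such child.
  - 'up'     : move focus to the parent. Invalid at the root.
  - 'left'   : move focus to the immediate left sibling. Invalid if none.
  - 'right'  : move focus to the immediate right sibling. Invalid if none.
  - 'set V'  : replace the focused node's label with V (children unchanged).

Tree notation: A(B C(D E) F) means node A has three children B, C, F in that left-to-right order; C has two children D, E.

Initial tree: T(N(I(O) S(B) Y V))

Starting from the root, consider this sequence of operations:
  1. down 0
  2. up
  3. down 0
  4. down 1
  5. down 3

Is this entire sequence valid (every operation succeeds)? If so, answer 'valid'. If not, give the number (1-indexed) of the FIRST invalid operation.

Step 1 (down 0): focus=N path=0 depth=1 children=['I', 'S', 'Y', 'V'] left=[] right=[] parent=T
Step 2 (up): focus=T path=root depth=0 children=['N'] (at root)
Step 3 (down 0): focus=N path=0 depth=1 children=['I', 'S', 'Y', 'V'] left=[] right=[] parent=T
Step 4 (down 1): focus=S path=0/1 depth=2 children=['B'] left=['I'] right=['Y', 'V'] parent=N
Step 5 (down 3): INVALID

Answer: 5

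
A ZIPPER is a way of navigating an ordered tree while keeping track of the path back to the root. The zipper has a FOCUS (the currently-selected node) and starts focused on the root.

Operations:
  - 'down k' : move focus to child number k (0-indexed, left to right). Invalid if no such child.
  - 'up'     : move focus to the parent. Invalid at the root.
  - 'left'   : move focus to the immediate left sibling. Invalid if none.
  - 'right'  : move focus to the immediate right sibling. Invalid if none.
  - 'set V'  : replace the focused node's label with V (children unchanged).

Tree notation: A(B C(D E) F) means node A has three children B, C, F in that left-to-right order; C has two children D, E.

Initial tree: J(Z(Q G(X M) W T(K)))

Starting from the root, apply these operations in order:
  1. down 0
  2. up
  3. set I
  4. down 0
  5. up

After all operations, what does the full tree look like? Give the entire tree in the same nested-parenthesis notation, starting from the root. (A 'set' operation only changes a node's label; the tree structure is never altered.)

Step 1 (down 0): focus=Z path=0 depth=1 children=['Q', 'G', 'W', 'T'] left=[] right=[] parent=J
Step 2 (up): focus=J path=root depth=0 children=['Z'] (at root)
Step 3 (set I): focus=I path=root depth=0 children=['Z'] (at root)
Step 4 (down 0): focus=Z path=0 depth=1 children=['Q', 'G', 'W', 'T'] left=[] right=[] parent=I
Step 5 (up): focus=I path=root depth=0 children=['Z'] (at root)

Answer: I(Z(Q G(X M) W T(K)))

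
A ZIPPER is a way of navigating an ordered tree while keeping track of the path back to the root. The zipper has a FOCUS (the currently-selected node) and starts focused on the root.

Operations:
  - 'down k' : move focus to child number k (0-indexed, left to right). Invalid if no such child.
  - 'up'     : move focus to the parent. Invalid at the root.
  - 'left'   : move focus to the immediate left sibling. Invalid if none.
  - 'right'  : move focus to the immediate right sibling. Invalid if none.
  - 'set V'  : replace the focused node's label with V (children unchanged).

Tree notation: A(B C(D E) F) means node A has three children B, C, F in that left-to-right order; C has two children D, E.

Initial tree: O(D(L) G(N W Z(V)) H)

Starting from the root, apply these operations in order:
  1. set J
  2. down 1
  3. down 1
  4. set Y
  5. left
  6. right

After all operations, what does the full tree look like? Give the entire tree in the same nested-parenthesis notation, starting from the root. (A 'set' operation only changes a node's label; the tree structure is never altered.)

Answer: J(D(L) G(N Y Z(V)) H)

Derivation:
Step 1 (set J): focus=J path=root depth=0 children=['D', 'G', 'H'] (at root)
Step 2 (down 1): focus=G path=1 depth=1 children=['N', 'W', 'Z'] left=['D'] right=['H'] parent=J
Step 3 (down 1): focus=W path=1/1 depth=2 children=[] left=['N'] right=['Z'] parent=G
Step 4 (set Y): focus=Y path=1/1 depth=2 children=[] left=['N'] right=['Z'] parent=G
Step 5 (left): focus=N path=1/0 depth=2 children=[] left=[] right=['Y', 'Z'] parent=G
Step 6 (right): focus=Y path=1/1 depth=2 children=[] left=['N'] right=['Z'] parent=G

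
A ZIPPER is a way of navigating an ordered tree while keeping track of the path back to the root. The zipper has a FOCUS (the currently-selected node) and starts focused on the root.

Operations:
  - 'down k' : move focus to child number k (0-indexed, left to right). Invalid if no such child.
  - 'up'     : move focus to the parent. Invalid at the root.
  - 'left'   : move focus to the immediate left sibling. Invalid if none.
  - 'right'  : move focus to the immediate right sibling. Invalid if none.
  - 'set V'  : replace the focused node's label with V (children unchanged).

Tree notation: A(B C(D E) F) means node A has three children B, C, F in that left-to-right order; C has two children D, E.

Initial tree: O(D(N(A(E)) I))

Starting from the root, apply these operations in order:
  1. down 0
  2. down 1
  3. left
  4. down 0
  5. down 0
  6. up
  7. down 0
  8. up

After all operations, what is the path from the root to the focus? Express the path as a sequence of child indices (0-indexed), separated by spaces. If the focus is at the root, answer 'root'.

Step 1 (down 0): focus=D path=0 depth=1 children=['N', 'I'] left=[] right=[] parent=O
Step 2 (down 1): focus=I path=0/1 depth=2 children=[] left=['N'] right=[] parent=D
Step 3 (left): focus=N path=0/0 depth=2 children=['A'] left=[] right=['I'] parent=D
Step 4 (down 0): focus=A path=0/0/0 depth=3 children=['E'] left=[] right=[] parent=N
Step 5 (down 0): focus=E path=0/0/0/0 depth=4 children=[] left=[] right=[] parent=A
Step 6 (up): focus=A path=0/0/0 depth=3 children=['E'] left=[] right=[] parent=N
Step 7 (down 0): focus=E path=0/0/0/0 depth=4 children=[] left=[] right=[] parent=A
Step 8 (up): focus=A path=0/0/0 depth=3 children=['E'] left=[] right=[] parent=N

Answer: 0 0 0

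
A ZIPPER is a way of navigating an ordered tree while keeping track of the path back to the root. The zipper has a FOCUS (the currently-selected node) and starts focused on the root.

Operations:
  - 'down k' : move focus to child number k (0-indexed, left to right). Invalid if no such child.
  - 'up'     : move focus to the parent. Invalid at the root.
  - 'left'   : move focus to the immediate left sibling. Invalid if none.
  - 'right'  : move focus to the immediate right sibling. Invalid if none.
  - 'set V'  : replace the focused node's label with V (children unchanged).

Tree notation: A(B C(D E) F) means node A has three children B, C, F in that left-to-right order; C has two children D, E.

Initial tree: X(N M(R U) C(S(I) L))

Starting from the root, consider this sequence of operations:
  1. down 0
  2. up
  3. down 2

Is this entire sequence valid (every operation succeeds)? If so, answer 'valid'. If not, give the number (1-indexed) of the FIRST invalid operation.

Step 1 (down 0): focus=N path=0 depth=1 children=[] left=[] right=['M', 'C'] parent=X
Step 2 (up): focus=X path=root depth=0 children=['N', 'M', 'C'] (at root)
Step 3 (down 2): focus=C path=2 depth=1 children=['S', 'L'] left=['N', 'M'] right=[] parent=X

Answer: valid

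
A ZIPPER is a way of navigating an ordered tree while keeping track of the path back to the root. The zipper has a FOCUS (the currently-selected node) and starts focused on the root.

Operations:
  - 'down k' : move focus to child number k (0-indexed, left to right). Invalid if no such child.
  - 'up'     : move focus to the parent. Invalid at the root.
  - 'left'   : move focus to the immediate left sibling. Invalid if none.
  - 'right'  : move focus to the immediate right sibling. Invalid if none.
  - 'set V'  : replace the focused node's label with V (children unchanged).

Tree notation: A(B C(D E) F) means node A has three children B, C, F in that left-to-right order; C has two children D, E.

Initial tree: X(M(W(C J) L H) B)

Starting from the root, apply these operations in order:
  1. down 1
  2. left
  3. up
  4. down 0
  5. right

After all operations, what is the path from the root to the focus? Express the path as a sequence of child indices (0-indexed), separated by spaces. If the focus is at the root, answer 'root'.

Answer: 1

Derivation:
Step 1 (down 1): focus=B path=1 depth=1 children=[] left=['M'] right=[] parent=X
Step 2 (left): focus=M path=0 depth=1 children=['W', 'L', 'H'] left=[] right=['B'] parent=X
Step 3 (up): focus=X path=root depth=0 children=['M', 'B'] (at root)
Step 4 (down 0): focus=M path=0 depth=1 children=['W', 'L', 'H'] left=[] right=['B'] parent=X
Step 5 (right): focus=B path=1 depth=1 children=[] left=['M'] right=[] parent=X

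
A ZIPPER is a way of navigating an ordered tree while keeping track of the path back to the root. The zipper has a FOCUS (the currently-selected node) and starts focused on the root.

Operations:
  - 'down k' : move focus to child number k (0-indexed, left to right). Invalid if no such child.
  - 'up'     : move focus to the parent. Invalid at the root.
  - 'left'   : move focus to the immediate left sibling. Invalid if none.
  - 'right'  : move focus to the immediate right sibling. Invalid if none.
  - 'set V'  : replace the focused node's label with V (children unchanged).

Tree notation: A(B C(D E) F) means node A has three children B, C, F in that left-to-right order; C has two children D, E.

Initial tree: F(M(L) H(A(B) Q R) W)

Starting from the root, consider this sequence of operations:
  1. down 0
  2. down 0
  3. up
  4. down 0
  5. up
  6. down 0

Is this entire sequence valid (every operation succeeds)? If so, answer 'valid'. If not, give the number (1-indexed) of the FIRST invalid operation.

Answer: valid

Derivation:
Step 1 (down 0): focus=M path=0 depth=1 children=['L'] left=[] right=['H', 'W'] parent=F
Step 2 (down 0): focus=L path=0/0 depth=2 children=[] left=[] right=[] parent=M
Step 3 (up): focus=M path=0 depth=1 children=['L'] left=[] right=['H', 'W'] parent=F
Step 4 (down 0): focus=L path=0/0 depth=2 children=[] left=[] right=[] parent=M
Step 5 (up): focus=M path=0 depth=1 children=['L'] left=[] right=['H', 'W'] parent=F
Step 6 (down 0): focus=L path=0/0 depth=2 children=[] left=[] right=[] parent=M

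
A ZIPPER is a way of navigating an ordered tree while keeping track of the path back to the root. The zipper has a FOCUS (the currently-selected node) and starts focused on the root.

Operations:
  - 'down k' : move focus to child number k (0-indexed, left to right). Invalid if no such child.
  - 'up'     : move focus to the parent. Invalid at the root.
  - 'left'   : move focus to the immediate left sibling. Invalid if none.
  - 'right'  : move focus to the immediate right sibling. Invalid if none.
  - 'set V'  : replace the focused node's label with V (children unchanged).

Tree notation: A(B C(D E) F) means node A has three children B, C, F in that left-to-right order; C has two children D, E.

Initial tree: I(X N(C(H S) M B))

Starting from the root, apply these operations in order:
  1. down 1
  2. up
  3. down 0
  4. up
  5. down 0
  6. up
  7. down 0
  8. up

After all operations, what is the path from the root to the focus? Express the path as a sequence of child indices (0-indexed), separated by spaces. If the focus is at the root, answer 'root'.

Step 1 (down 1): focus=N path=1 depth=1 children=['C', 'M', 'B'] left=['X'] right=[] parent=I
Step 2 (up): focus=I path=root depth=0 children=['X', 'N'] (at root)
Step 3 (down 0): focus=X path=0 depth=1 children=[] left=[] right=['N'] parent=I
Step 4 (up): focus=I path=root depth=0 children=['X', 'N'] (at root)
Step 5 (down 0): focus=X path=0 depth=1 children=[] left=[] right=['N'] parent=I
Step 6 (up): focus=I path=root depth=0 children=['X', 'N'] (at root)
Step 7 (down 0): focus=X path=0 depth=1 children=[] left=[] right=['N'] parent=I
Step 8 (up): focus=I path=root depth=0 children=['X', 'N'] (at root)

Answer: root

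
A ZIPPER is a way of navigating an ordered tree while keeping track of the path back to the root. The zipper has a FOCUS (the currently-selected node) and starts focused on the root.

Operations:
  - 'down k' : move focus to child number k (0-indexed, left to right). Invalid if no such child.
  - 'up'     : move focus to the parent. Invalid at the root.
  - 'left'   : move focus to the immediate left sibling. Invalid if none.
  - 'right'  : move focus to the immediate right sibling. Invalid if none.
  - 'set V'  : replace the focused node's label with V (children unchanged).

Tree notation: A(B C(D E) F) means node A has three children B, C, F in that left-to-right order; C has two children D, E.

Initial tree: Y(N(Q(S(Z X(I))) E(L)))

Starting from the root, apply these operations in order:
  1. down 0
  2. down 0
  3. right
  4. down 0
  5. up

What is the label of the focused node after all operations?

Step 1 (down 0): focus=N path=0 depth=1 children=['Q', 'E'] left=[] right=[] parent=Y
Step 2 (down 0): focus=Q path=0/0 depth=2 children=['S'] left=[] right=['E'] parent=N
Step 3 (right): focus=E path=0/1 depth=2 children=['L'] left=['Q'] right=[] parent=N
Step 4 (down 0): focus=L path=0/1/0 depth=3 children=[] left=[] right=[] parent=E
Step 5 (up): focus=E path=0/1 depth=2 children=['L'] left=['Q'] right=[] parent=N

Answer: E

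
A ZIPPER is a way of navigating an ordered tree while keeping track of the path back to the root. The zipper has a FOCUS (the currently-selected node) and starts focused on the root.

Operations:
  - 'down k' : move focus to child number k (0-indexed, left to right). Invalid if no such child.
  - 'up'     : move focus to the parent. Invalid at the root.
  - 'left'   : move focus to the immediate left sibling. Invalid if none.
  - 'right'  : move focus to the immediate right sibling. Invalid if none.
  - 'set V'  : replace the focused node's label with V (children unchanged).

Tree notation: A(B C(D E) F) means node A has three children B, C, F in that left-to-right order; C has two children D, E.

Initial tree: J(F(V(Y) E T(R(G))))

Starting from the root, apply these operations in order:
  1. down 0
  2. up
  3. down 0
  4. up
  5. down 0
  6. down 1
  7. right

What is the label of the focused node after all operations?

Step 1 (down 0): focus=F path=0 depth=1 children=['V', 'E', 'T'] left=[] right=[] parent=J
Step 2 (up): focus=J path=root depth=0 children=['F'] (at root)
Step 3 (down 0): focus=F path=0 depth=1 children=['V', 'E', 'T'] left=[] right=[] parent=J
Step 4 (up): focus=J path=root depth=0 children=['F'] (at root)
Step 5 (down 0): focus=F path=0 depth=1 children=['V', 'E', 'T'] left=[] right=[] parent=J
Step 6 (down 1): focus=E path=0/1 depth=2 children=[] left=['V'] right=['T'] parent=F
Step 7 (right): focus=T path=0/2 depth=2 children=['R'] left=['V', 'E'] right=[] parent=F

Answer: T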